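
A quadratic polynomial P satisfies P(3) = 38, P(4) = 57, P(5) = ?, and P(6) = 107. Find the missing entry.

80

The 3 known points determine the degree-2 polynomial uniquely.
Write P(t) = at^2 + bt + c. Substituting each data point gives a linear system:
  9a + 3b + c = 38
  16a + 4b + c = 57
  36a + 6b + c = 107
Solving the system yields a = 2, b = 5, c = 5.
So P(t) = 2t² + 5t + 5.
Then P(5) = 80.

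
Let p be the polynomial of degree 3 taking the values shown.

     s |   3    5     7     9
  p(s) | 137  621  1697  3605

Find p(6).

1070

Write p(s) = as^3 + bs^2 + cs + d. Substituting each data point gives a linear system:
  27a + 9b + 3c + d = 137
  125a + 25b + 5c + d = 621
  343a + 49b + 7c + d = 1697
  729a + 81b + 9c + d = 3605
Solving the system yields a = 5, b = -1, c = 5, d = -4.
So p(s) = 5s³ - s² + 5s - 4.
Then p(6) = 1070.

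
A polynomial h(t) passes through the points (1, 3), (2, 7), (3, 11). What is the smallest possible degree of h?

1

Forward differences of the values at t = 1, 2, 3:
  h  : 3  7  11
  Δ  : 4  4
  Δ^2: 0
The first differences are constant (4) and nonzero, while all higher differences vanish, so the minimal degree is 1.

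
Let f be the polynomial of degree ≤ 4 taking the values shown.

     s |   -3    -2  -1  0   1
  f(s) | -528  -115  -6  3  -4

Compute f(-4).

-1569

Forward differences of the values at s = -3, -2, -1, 0, 1:
  f  : -528  -115  -6  3  -4
  Δ  : 413  109  9  -7
  Δ^2: -304  -100  -16
  Δ^3: 204  84
  Δ^4: -120
The fourth differences are constant, confirming degree 4.
Interpolating (Newton forward form) and evaluating at s = -4 gives f(-4) = -1569.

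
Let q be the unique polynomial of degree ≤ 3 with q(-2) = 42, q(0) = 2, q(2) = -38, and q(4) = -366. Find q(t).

Using the Lagrange interpolation formula with nodes -2, 0, 2, 4:
  L_0(t) = t(t - 2)(t - 4) / -48
  L_1(t) = (t + 2)(t - 2)(t - 4) / 16
  L_2(t) = (t + 2)t(t - 4) / -16
  L_3(t) = (t + 2)t(t - 2) / 48
Then q(t) = 42·L_0(t) + 2·L_1(t) - 38·L_2(t) - 366·L_3(t).
Expanding and collecting terms gives q(t) = -6t³ + 4t + 2.
Check: q(-2) = 42. ✓

q(t) = -6t^3 + 4t + 2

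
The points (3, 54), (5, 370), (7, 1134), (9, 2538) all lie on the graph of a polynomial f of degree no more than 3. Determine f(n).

Using the Lagrange interpolation formula with nodes 3, 5, 7, 9:
  L_0(n) = (n - 5)(n - 7)(n - 9) / -48
  L_1(n) = (n - 3)(n - 7)(n - 9) / 16
  L_2(n) = (n - 3)(n - 5)(n - 9) / -16
  L_3(n) = (n - 3)(n - 5)(n - 7) / 48
Then f(n) = 54·L_0(n) + 370·L_1(n) + 1134·L_2(n) + 2538·L_3(n).
Expanding and collecting terms gives f(n) = 4n^3 - 4n^2 - 6n.
Check: f(3) = 54. ✓

f(n) = 4n^3 - 4n^2 - 6n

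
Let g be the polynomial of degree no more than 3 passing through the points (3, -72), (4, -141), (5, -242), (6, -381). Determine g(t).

g(t) = -t^3 - 4t^2 - 4t + 3

Using the Lagrange interpolation formula with nodes 3, 4, 5, 6:
  L_0(t) = (t - 4)(t - 5)(t - 6) / -6
  L_1(t) = (t - 3)(t - 5)(t - 6) / 2
  L_2(t) = (t - 3)(t - 4)(t - 6) / -2
  L_3(t) = (t - 3)(t - 4)(t - 5) / 6
Then g(t) = -72·L_0(t) - 141·L_1(t) - 242·L_2(t) - 381·L_3(t).
Expanding and collecting terms gives g(t) = -t^3 - 4t^2 - 4t + 3.
Check: g(5) = -242. ✓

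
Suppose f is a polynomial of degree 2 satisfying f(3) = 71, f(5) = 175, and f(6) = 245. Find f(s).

Using the Lagrange interpolation formula with nodes 3, 5, 6:
  L_0(s) = (s - 5)(s - 6) / 6
  L_1(s) = (s - 3)(s - 6) / -2
  L_2(s) = (s - 3)(s - 5) / 3
Then f(s) = 71·L_0(s) + 175·L_1(s) + 245·L_2(s).
Expanding and collecting terms gives f(s) = 6s^2 + 4s + 5.
Check: f(3) = 71. ✓

f(s) = 6s^2 + 4s + 5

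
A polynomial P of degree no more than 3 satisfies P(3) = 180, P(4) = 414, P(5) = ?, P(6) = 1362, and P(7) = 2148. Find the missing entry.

The 4 known points determine the degree-3 polynomial uniquely.
Write P(t) = at^3 + bt^2 + ct + d. Substituting each data point gives a linear system:
  27a + 9b + 3c + d = 180
  64a + 16b + 4c + d = 414
  216a + 36b + 6c + d = 1362
  343a + 49b + 7c + d = 2148
Solving the system yields a = 6, b = 2, c = -2, d = 6.
So P(t) = 6t^3 + 2t^2 - 2t + 6.
Then P(5) = 796.

796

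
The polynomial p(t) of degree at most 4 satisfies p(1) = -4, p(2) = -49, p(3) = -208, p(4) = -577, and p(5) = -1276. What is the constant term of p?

-1

Write p(t) = at^4 + bt^3 + ct^2 + dt + e. Substituting each data point gives a linear system:
  a + b + c + d + e = -4
  16a + 8b + 4c + 2d + e = -49
  81a + 27b + 9c + 3d + e = -208
  256a + 64b + 16c + 4d + e = -577
  625a + 125b + 25c + 5d + e = -1276
Solving the system yields a = -1, b = -6, c = 4, d = 0, e = -1.
So p(t) = -t^4 - 6t^3 + 4t^2 - 1.
The constant term is -1.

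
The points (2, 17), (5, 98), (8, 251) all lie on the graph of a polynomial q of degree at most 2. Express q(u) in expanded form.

q(u) = 4u^2 - u + 3

Write q(u) = au^2 + bu + c. Substituting each data point gives a linear system:
  4a + 2b + c = 17
  25a + 5b + c = 98
  64a + 8b + c = 251
Solving the system yields a = 4, b = -1, c = 3.
So q(u) = 4u² - u + 3.
Check: q(2) = 17. ✓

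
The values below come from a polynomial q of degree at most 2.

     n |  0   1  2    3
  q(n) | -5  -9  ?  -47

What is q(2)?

-23

The 3 known points determine the degree-2 polynomial uniquely.
Write q(n) = an^2 + bn + c. Substituting each data point gives a linear system:
  c = -5
  a + b + c = -9
  9a + 3b + c = -47
Solving the system yields a = -5, b = 1, c = -5.
So q(n) = -5n^2 + n - 5.
Then q(2) = -23.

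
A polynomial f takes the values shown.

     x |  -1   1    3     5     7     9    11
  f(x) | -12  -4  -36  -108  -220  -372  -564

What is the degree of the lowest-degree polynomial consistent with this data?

Forward differences of the values at x = -1, 1, 3, 5, 7, 9, 11:
  f  : -12  -4  -36  -108  -220  -372  -564
  Δ  : 8  -32  -72  -112  -152  -192
  Δ^2: -40  -40  -40  -40  -40
  Δ^3: 0  0  0  0
  Δ^4: 0  0  0
  Δ^5: 0  0
  Δ^6: 0
The second differences are constant (-40) and nonzero, while all higher differences vanish, so the minimal degree is 2.

2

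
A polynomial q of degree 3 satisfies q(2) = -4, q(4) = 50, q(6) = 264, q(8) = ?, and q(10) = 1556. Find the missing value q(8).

734

On equispaced nodes a degree-3 polynomial has vanishing fourth forward difference, so
  q(2) - 4·q(4) + 6·q(6) - 4·q(8) + q(10) = 0.
Substituting the known values and solving for q(8):
  -4·q(8) = -2936
  q(8) = 734.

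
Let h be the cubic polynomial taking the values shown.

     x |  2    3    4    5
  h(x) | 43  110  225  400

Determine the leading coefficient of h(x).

2

Write h(x) = ax^3 + bx^2 + cx + d. Substituting each data point gives a linear system:
  8a + 4b + 2c + d = 43
  27a + 9b + 3c + d = 110
  64a + 16b + 4c + d = 225
  125a + 25b + 5c + d = 400
Solving the system yields a = 2, b = 6, c = -1, d = 5.
So h(x) = 2x^3 + 6x^2 - x + 5.
The leading coefficient is 2.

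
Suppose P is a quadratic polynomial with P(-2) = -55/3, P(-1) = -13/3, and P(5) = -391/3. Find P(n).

Using the Lagrange interpolation formula with nodes -2, -1, 5:
  L_0(n) = (n + 1)(n - 5) / 7
  L_1(n) = (n + 2)(n - 5) / -6
  L_2(n) = (n + 2)(n + 1) / 42
Then P(n) = -55/3·L_0(n) - 13/3·L_1(n) - 391/3·L_2(n).
Expanding and collecting terms gives P(n) = -5n^2 - n - 1/3.
Check: P(5) = -391/3. ✓

P(n) = -5n^2 - n - 1/3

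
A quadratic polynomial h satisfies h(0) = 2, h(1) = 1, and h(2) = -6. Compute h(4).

Write h(t) = at^2 + bt + c. Substituting each data point gives a linear system:
  c = 2
  a + b + c = 1
  4a + 2b + c = -6
Solving the system yields a = -3, b = 2, c = 2.
So h(t) = -3t² + 2t + 2.
Then h(4) = -38.

-38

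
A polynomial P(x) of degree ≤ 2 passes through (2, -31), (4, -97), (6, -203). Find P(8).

-349

Using the Lagrange interpolation formula with nodes 2, 4, 6:
  L_0(x) = (x - 4)(x - 6) / 8
  L_1(x) = (x - 2)(x - 6) / -4
  L_2(x) = (x - 2)(x - 4) / 8
Then P(x) = -31·L_0(x) - 97·L_1(x) - 203·L_2(x).
Expanding and collecting terms gives P(x) = -5x^2 - 3x - 5.
Evaluating at x = 8: P(8) = -349.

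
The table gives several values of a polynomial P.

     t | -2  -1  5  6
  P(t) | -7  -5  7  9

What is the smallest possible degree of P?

Divided differences on the nodes -2, -1, 5, 6:
  order 0: -7  -5  7  9
  order 1: 2  2  2
  order 2: 0  0
  order 3: 0
The order-1 divided differences are all 2 (nonzero) and every higher order vanishes, so the data lies on a polynomial of degree exactly 1.

1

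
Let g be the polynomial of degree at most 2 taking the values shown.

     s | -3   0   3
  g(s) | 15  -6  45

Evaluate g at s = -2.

Write g(s) = as^2 + bs + c. Substituting each data point gives a linear system:
  9a - 3b + c = 15
  c = -6
  9a + 3b + c = 45
Solving the system yields a = 4, b = 5, c = -6.
So g(s) = 4s^2 + 5s - 6.
Then g(-2) = 0.

0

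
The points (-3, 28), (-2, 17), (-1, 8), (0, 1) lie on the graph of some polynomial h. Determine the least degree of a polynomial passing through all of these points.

Forward differences of the values at t = -3, -2, -1, 0:
  h  : 28  17  8  1
  Δ  : -11  -9  -7
  Δ^2: 2  2
  Δ^3: 0
The second differences are constant (2) and nonzero, while all higher differences vanish, so the minimal degree is 2.

2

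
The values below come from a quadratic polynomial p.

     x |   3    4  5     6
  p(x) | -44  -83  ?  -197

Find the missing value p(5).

-134

On equispaced nodes a degree-2 polynomial has vanishing third forward difference, so
  - p(3) + 3·p(4) - 3·p(5) + p(6) = 0.
Substituting the known values and solving for p(5):
  -3·p(5) = 402
  p(5) = -134.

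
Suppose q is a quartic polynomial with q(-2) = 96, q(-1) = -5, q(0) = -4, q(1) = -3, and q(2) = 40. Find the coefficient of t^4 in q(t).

6

Write q(t) = at^4 + bt^3 + ct^2 + dt + e. Substituting each data point gives a linear system:
  16a - 8b + 4c - 2d + e = 96
  a - b + c - d + e = -5
  e = -4
  a + b + c + d + e = -3
  16a + 8b + 4c + 2d + e = 40
Solving the system yields a = 6, b = -5, c = -6, d = 6, e = -4.
So q(t) = 6t⁴ - 5t³ - 6t² + 6t - 4.
The leading coefficient is 6.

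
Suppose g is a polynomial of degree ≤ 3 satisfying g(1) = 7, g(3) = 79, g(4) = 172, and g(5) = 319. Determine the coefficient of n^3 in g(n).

2

Write g(n) = an^3 + bn^2 + cn + d. Substituting each data point gives a linear system:
  a + b + c + d = 7
  27a + 9b + 3c + d = 79
  64a + 16b + 4c + d = 172
  125a + 25b + 5c + d = 319
Solving the system yields a = 2, b = 3, c = -2, d = 4.
So g(n) = 2n^3 + 3n^2 - 2n + 4.
The leading coefficient is 2.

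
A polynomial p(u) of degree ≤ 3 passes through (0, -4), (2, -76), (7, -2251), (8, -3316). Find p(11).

Using the Lagrange interpolation formula with nodes 0, 2, 7, 8:
  L_0(u) = (u - 2)(u - 7)(u - 8) / -112
  L_1(u) = u(u - 7)(u - 8) / 60
  L_2(u) = u(u - 2)(u - 8) / -35
  L_3(u) = u(u - 2)(u - 7) / 48
Then p(u) = -4·L_0(u) - 76·L_1(u) - 2251·L_2(u) - 3316·L_3(u).
Expanding and collecting terms gives p(u) = -6u^3 - 3u^2 - 6u - 4.
Evaluating at u = 11: p(11) = -8419.

-8419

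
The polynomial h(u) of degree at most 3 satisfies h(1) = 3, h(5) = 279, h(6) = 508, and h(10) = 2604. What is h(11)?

3513

Write h(u) = au^3 + bu^2 + cu + d. Substituting each data point gives a linear system:
  a + b + c + d = 3
  125a + 25b + 5c + d = 279
  216a + 36b + 6c + d = 508
  1000a + 100b + 10c + d = 2604
Solving the system yields a = 3, b = -4, c = 0, d = 4.
So h(u) = 3u^3 - 4u^2 + 4.
Then h(11) = 3513.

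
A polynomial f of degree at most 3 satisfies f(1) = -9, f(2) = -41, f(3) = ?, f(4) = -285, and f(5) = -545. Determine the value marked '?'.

-125

On equispaced nodes a degree-3 polynomial has vanishing fourth forward difference, so
  f(1) - 4·f(2) + 6·f(3) - 4·f(4) + f(5) = 0.
Substituting the known values and solving for f(3):
  6·f(3) = -750
  f(3) = -125.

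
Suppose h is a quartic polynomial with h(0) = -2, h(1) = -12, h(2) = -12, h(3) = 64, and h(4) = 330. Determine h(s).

Write h(s) = as^4 + bs^3 + cs^2 + ds + e. Substituting each data point gives a linear system:
  e = -2
  a + b + c + d + e = -12
  16a + 8b + 4c + 2d + e = -12
  81a + 27b + 9c + 3d + e = 64
  256a + 64b + 16c + 4d + e = 330
Solving the system yields a = 2, b = -1, c = -6, d = -5, e = -2.
So h(s) = 2s⁴ - s³ - 6s² - 5s - 2.
Check: h(3) = 64. ✓

h(s) = 2s^4 - s^3 - 6s^2 - 5s - 2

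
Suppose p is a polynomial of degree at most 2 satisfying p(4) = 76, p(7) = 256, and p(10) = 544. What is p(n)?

Using the Lagrange interpolation formula with nodes 4, 7, 10:
  L_0(n) = (n - 7)(n - 10) / 18
  L_1(n) = (n - 4)(n - 10) / -9
  L_2(n) = (n - 4)(n - 7) / 18
Then p(n) = 76·L_0(n) + 256·L_1(n) + 544·L_2(n).
Expanding and collecting terms gives p(n) = 6n^2 - 6n + 4.
Check: p(4) = 76. ✓

p(n) = 6n^2 - 6n + 4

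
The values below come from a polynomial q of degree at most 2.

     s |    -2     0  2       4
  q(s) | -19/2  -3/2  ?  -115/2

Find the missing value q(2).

On equispaced nodes a degree-2 polynomial has vanishing third forward difference, so
  - q(-2) + 3·q(0) - 3·q(2) + q(4) = 0.
Substituting the known values and solving for q(2):
  -3·q(2) = 105/2
  q(2) = -35/2.

-35/2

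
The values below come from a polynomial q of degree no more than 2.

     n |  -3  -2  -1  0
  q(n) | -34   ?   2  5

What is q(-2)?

On equispaced nodes a degree-2 polynomial has vanishing third forward difference, so
  - q(-3) + 3·q(-2) - 3·q(-1) + q(0) = 0.
Substituting the known values and solving for q(-2):
  3·q(-2) = -33
  q(-2) = -11.

-11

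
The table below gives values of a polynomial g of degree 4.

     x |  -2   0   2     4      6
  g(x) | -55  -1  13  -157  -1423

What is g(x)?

g(x) = -2x^4 + 5x^3 + 3x^2 - 3x - 1

Write g(x) = ax^4 + bx^3 + cx^2 + dx + e. Substituting each data point gives a linear system:
  16a - 8b + 4c - 2d + e = -55
  e = -1
  16a + 8b + 4c + 2d + e = 13
  256a + 64b + 16c + 4d + e = -157
  1296a + 216b + 36c + 6d + e = -1423
Solving the system yields a = -2, b = 5, c = 3, d = -3, e = -1.
So g(x) = -2x⁴ + 5x³ + 3x² - 3x - 1.
Check: g(-2) = -55. ✓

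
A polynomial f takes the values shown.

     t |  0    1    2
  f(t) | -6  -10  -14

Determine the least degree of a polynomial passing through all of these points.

Forward differences of the values at t = 0, 1, 2:
  f  : -6  -10  -14
  Δ  : -4  -4
  Δ^2: 0
The first differences are constant (-4) and nonzero, while all higher differences vanish, so the minimal degree is 1.

1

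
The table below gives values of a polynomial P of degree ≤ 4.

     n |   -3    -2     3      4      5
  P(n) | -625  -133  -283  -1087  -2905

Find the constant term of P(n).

Write P(n) = an^4 + bn^3 + cn^2 + dn + e. Substituting each data point gives a linear system:
  81a - 27b + 9c - 3d + e = -625
  16a - 8b + 4c - 2d + e = -133
  81a + 27b + 9c + 3d + e = -283
  256a + 64b + 16c + 4d + e = -1087
  625a + 125b + 25c + 5d + e = -2905
Solving the system yields a = -6, b = 6, c = 3, d = 3, e = 5.
So P(n) = -6n^4 + 6n^3 + 3n^2 + 3n + 5.
The constant term is 5.

5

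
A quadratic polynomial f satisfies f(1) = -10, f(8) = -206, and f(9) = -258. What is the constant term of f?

Write f(s) = as^2 + bs + c. Substituting each data point gives a linear system:
  a + b + c = -10
  64a + 8b + c = -206
  81a + 9b + c = -258
Solving the system yields a = -3, b = -1, c = -6.
So f(s) = -3s^2 - s - 6.
The constant term is -6.

-6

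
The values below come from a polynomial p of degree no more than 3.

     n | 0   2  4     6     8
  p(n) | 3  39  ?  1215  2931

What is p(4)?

347

On equispaced nodes a degree-3 polynomial has vanishing fourth forward difference, so
  p(0) - 4·p(2) + 6·p(4) - 4·p(6) + p(8) = 0.
Substituting the known values and solving for p(4):
  6·p(4) = 2082
  p(4) = 347.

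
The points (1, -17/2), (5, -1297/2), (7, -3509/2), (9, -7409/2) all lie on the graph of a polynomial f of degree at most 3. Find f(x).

f(x) = -5x^3 - (1/2)x^2 - 2x - 1

Write f(x) = ax^3 + bx^2 + cx + d. Substituting each data point gives a linear system:
  a + b + c + d = -17/2
  125a + 25b + 5c + d = -1297/2
  343a + 49b + 7c + d = -3509/2
  729a + 81b + 9c + d = -7409/2
Solving the system yields a = -5, b = -1/2, c = -2, d = -1.
So f(x) = -5x^3 - (1/2)x^2 - 2x - 1.
Check: f(5) = -1297/2. ✓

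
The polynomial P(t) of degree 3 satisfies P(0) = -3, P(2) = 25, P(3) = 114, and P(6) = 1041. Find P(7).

1670

Write P(t) = at^3 + bt^2 + ct + d. Substituting each data point gives a linear system:
  d = -3
  8a + 4b + 2c + d = 25
  27a + 9b + 3c + d = 114
  216a + 36b + 6c + d = 1041
Solving the system yields a = 5, b = 0, c = -6, d = -3.
So P(t) = 5t^3 - 6t - 3.
Then P(7) = 1670.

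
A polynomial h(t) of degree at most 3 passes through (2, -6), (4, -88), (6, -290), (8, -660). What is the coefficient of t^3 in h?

Write h(t) = at^3 + bt^2 + ct + d. Substituting each data point gives a linear system:
  8a + 4b + 2c + d = -6
  64a + 16b + 4c + d = -88
  216a + 36b + 6c + d = -290
  512a + 64b + 8c + d = -660
Solving the system yields a = -1, b = -3, c = 5, d = 4.
So h(t) = -t³ - 3t² + 5t + 4.
The leading coefficient is -1.

-1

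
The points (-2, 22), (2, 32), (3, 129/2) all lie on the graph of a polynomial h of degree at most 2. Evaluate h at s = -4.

Write h(s) = as^2 + bs + c. Substituting each data point gives a linear system:
  4a - 2b + c = 22
  4a + 2b + c = 32
  9a + 3b + c = 129/2
Solving the system yields a = 6, b = 5/2, c = 3.
So h(s) = 6s^2 + (5/2)s + 3.
Then h(-4) = 89.

89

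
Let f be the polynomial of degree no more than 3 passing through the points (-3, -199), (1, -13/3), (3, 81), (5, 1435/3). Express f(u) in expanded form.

Using the Lagrange interpolation formula with nodes -3, 1, 3, 5:
  L_0(u) = (u - 1)(u - 3)(u - 5) / -192
  L_1(u) = (u + 3)(u - 3)(u - 5) / 32
  L_2(u) = (u + 3)(u - 1)(u - 5) / -24
  L_3(u) = (u + 3)(u - 1)(u - 3) / 64
Then f(u) = -199·L_0(u) - 13/3·L_1(u) + 81·L_2(u) + 1435/3·L_3(u).
Expanding and collecting terms gives f(u) = 5u³ - 6u² + (5/3)u - 5.
Check: f(1) = -13/3. ✓

f(u) = 5u^3 - 6u^2 + (5/3)u - 5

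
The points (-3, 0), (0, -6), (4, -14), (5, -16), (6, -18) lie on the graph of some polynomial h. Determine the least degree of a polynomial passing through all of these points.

Divided differences on the nodes -3, 0, 4, 5, 6:
  order 0: 0  -6  -14  -16  -18
  order 1: -2  -2  -2  -2
  order 2: 0  0  0
  order 3: 0  0
  order 4: 0
The order-1 divided differences are all -2 (nonzero) and every higher order vanishes, so the data lies on a polynomial of degree exactly 1.

1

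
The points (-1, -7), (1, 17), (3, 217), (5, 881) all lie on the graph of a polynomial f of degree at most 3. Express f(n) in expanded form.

f(n) = 6n^3 + 4n^2 + 6n + 1

Write f(n) = an^3 + bn^2 + cn + d. Substituting each data point gives a linear system:
  -a + b - c + d = -7
  a + b + c + d = 17
  27a + 9b + 3c + d = 217
  125a + 25b + 5c + d = 881
Solving the system yields a = 6, b = 4, c = 6, d = 1.
So f(n) = 6n^3 + 4n^2 + 6n + 1.
Check: f(1) = 17. ✓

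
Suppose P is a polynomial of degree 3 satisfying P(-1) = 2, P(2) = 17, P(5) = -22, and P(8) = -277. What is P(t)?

P(t) = -t^3 + 3t^2 + 5t + 3

Write P(t) = at^3 + bt^2 + ct + d. Substituting each data point gives a linear system:
  -a + b - c + d = 2
  8a + 4b + 2c + d = 17
  125a + 25b + 5c + d = -22
  512a + 64b + 8c + d = -277
Solving the system yields a = -1, b = 3, c = 5, d = 3.
So P(t) = -t³ + 3t² + 5t + 3.
Check: P(8) = -277. ✓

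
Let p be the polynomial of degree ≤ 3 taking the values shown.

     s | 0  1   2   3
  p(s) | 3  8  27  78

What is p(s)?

p(s) = 3s^3 - 2s^2 + 4s + 3

Write p(s) = as^3 + bs^2 + cs + d. Substituting each data point gives a linear system:
  d = 3
  a + b + c + d = 8
  8a + 4b + 2c + d = 27
  27a + 9b + 3c + d = 78
Solving the system yields a = 3, b = -2, c = 4, d = 3.
So p(s) = 3s^3 - 2s^2 + 4s + 3.
Check: p(2) = 27. ✓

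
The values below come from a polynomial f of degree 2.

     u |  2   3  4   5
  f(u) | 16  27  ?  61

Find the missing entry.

The 3 known points determine the degree-2 polynomial uniquely.
Write f(u) = au^2 + bu + c. Substituting each data point gives a linear system:
  4a + 2b + c = 16
  9a + 3b + c = 27
  25a + 5b + c = 61
Solving the system yields a = 2, b = 1, c = 6.
So f(u) = 2u^2 + u + 6.
Then f(4) = 42.

42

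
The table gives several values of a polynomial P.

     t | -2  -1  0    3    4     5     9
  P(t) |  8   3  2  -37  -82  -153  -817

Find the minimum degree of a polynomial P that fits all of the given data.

3

Divided differences on the nodes -2, -1, 0, 3, 4, 5, 9:
  order 0: 8  3  2  -37  -82  -153  -817
  order 1: -5  -1  -13  -45  -71  -166
  order 2: 2  -3  -8  -13  -19
  order 3: -1  -1  -1  -1
  order 4: 0  0  0
  order 5: 0  0
  order 6: 0
The order-3 divided differences are all -1 (nonzero) and every higher order vanishes, so the data lies on a polynomial of degree exactly 3.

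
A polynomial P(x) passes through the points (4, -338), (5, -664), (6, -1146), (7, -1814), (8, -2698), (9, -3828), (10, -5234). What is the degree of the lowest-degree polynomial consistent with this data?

3

Forward differences of the values at x = 4, 5, 6, 7, 8, 9, 10:
  P  : -338  -664  -1146  -1814  -2698  -3828  -5234
  Δ  : -326  -482  -668  -884  -1130  -1406
  Δ^2: -156  -186  -216  -246  -276
  Δ^3: -30  -30  -30  -30
  Δ^4: 0  0  0
  Δ^5: 0  0
  Δ^6: 0
The third differences are constant (-30) and nonzero, while all higher differences vanish, so the minimal degree is 3.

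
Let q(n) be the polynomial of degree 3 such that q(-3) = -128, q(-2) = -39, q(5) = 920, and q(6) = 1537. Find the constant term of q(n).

-5

Write q(n) = an^3 + bn^2 + cn + d. Substituting each data point gives a linear system:
  -27a + 9b - 3c + d = -128
  -8a + 4b - 2c + d = -39
  125a + 25b + 5c + d = 920
  216a + 36b + 6c + d = 1537
Solving the system yields a = 6, b = 6, c = 5, d = -5.
So q(n) = 6n³ + 6n² + 5n - 5.
The constant term is -5.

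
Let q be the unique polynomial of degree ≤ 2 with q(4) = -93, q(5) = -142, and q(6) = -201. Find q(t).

q(t) = -5t^2 - 4t + 3

Using the Lagrange interpolation formula with nodes 4, 5, 6:
  L_0(t) = (t - 5)(t - 6) / 2
  L_1(t) = (t - 4)(t - 6) / -1
  L_2(t) = (t - 4)(t - 5) / 2
Then q(t) = -93·L_0(t) - 142·L_1(t) - 201·L_2(t).
Expanding and collecting terms gives q(t) = -5t² - 4t + 3.
Check: q(4) = -93. ✓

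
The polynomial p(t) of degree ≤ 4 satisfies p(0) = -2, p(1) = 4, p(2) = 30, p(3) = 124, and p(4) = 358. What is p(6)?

Write p(t) = at^4 + bt^3 + ct^2 + dt + e. Substituting each data point gives a linear system:
  e = -2
  a + b + c + d + e = 4
  16a + 8b + 4c + 2d + e = 30
  81a + 27b + 9c + 3d + e = 124
  256a + 64b + 16c + 4d + e = 358
Solving the system yields a = 1, b = 2, c = -3, d = 6, e = -2.
So p(t) = t^4 + 2t^3 - 3t^2 + 6t - 2.
Then p(6) = 1654.

1654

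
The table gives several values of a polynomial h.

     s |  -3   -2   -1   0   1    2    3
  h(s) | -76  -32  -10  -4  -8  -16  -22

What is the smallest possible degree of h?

3

Forward differences of the values at s = -3, -2, -1, 0, 1, 2, 3:
  h  : -76  -32  -10  -4  -8  -16  -22
  Δ  : 44  22  6  -4  -8  -6
  Δ^2: -22  -16  -10  -4  2
  Δ^3: 6  6  6  6
  Δ^4: 0  0  0
  Δ^5: 0  0
  Δ^6: 0
The third differences are constant (6) and nonzero, while all higher differences vanish, so the minimal degree is 3.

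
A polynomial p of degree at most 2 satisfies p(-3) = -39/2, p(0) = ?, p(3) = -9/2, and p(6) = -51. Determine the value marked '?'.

On equispaced nodes a degree-2 polynomial has vanishing third forward difference, so
  - p(-3) + 3·p(0) - 3·p(3) + p(6) = 0.
Substituting the known values and solving for p(0):
  3·p(0) = 18
  p(0) = 6.

6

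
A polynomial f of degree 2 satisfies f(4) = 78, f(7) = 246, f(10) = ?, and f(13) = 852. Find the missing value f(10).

504

On equispaced nodes a degree-2 polynomial has vanishing third forward difference, so
  - f(4) + 3·f(7) - 3·f(10) + f(13) = 0.
Substituting the known values and solving for f(10):
  -3·f(10) = -1512
  f(10) = 504.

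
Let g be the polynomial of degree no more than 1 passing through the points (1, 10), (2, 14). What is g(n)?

Using the Lagrange interpolation formula with nodes 1, 2:
  L_0(n) = (n - 2) / -1
  L_1(n) = (n - 1) / 1
Then g(n) = 10·L_0(n) + 14·L_1(n).
Expanding and collecting terms gives g(n) = 4n + 6.
Check: g(1) = 10. ✓

g(n) = 4n + 6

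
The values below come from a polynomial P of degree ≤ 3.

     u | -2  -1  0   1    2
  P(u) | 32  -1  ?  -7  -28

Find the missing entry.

-6

The 4 known points determine the degree-3 polynomial uniquely.
Write P(u) = au^3 + bu^2 + cu + d. Substituting each data point gives a linear system:
  -8a + 4b - 2c + d = 32
  -a + b - c + d = -1
  a + b + c + d = -7
  8a + 4b + 2c + d = -28
Solving the system yields a = -4, b = 2, c = 1, d = -6.
So P(u) = -4u^3 + 2u^2 + u - 6.
Then P(0) = -6.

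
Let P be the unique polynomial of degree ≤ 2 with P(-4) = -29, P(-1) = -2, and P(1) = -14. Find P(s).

P(s) = -3s^2 - 6s - 5

Write P(s) = as^2 + bs + c. Substituting each data point gives a linear system:
  16a - 4b + c = -29
  a - b + c = -2
  a + b + c = -14
Solving the system yields a = -3, b = -6, c = -5.
So P(s) = -3s^2 - 6s - 5.
Check: P(-4) = -29. ✓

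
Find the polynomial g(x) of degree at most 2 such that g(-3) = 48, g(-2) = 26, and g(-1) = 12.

Write g(x) = ax^2 + bx + c. Substituting each data point gives a linear system:
  9a - 3b + c = 48
  4a - 2b + c = 26
  a - b + c = 12
Solving the system yields a = 4, b = -2, c = 6.
So g(x) = 4x^2 - 2x + 6.
Check: g(-2) = 26. ✓

g(x) = 4x^2 - 2x + 6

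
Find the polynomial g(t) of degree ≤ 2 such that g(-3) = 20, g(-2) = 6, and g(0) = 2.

Write g(t) = at^2 + bt + c. Substituting each data point gives a linear system:
  9a - 3b + c = 20
  4a - 2b + c = 6
  c = 2
Solving the system yields a = 4, b = 6, c = 2.
So g(t) = 4t² + 6t + 2.
Check: g(-3) = 20. ✓

g(t) = 4t^2 + 6t + 2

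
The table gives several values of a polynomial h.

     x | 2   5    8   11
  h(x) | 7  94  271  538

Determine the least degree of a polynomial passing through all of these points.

2

Forward differences of the values at x = 2, 5, 8, 11:
  h  : 7  94  271  538
  Δ  : 87  177  267
  Δ^2: 90  90
  Δ^3: 0
The second differences are constant (90) and nonzero, while all higher differences vanish, so the minimal degree is 2.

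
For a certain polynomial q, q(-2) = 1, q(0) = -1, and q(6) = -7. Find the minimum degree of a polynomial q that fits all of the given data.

Divided differences on the nodes -2, 0, 6:
  order 0: 1  -1  -7
  order 1: -1  -1
  order 2: 0
The order-1 divided differences are all -1 (nonzero) and every higher order vanishes, so the data lies on a polynomial of degree exactly 1.

1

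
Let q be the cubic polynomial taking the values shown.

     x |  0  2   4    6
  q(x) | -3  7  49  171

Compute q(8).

421

Write q(x) = ax^3 + bx^2 + cx + d. Substituting each data point gives a linear system:
  d = -3
  8a + 4b + 2c + d = 7
  64a + 16b + 4c + d = 49
  216a + 36b + 6c + d = 171
Solving the system yields a = 1, b = -2, c = 5, d = -3.
So q(x) = x^3 - 2x^2 + 5x - 3.
Then q(8) = 421.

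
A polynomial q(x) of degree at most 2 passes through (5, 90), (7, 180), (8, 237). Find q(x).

q(x) = 4x^2 - 3x + 5

Write q(x) = ax^2 + bx + c. Substituting each data point gives a linear system:
  25a + 5b + c = 90
  49a + 7b + c = 180
  64a + 8b + c = 237
Solving the system yields a = 4, b = -3, c = 5.
So q(x) = 4x^2 - 3x + 5.
Check: q(5) = 90. ✓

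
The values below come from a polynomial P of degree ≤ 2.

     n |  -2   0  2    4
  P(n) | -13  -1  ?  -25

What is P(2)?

-5

The 3 known points determine the degree-2 polynomial uniquely.
Write P(n) = an^2 + bn + c. Substituting each data point gives a linear system:
  4a - 2b + c = -13
  c = -1
  16a + 4b + c = -25
Solving the system yields a = -2, b = 2, c = -1.
So P(n) = -2n^2 + 2n - 1.
Then P(2) = -5.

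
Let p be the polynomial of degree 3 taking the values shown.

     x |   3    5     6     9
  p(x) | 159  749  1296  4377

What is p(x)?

p(x) = 6x^3 + x - 6

Write p(x) = ax^3 + bx^2 + cx + d. Substituting each data point gives a linear system:
  27a + 9b + 3c + d = 159
  125a + 25b + 5c + d = 749
  216a + 36b + 6c + d = 1296
  729a + 81b + 9c + d = 4377
Solving the system yields a = 6, b = 0, c = 1, d = -6.
So p(x) = 6x^3 + x - 6.
Check: p(5) = 749. ✓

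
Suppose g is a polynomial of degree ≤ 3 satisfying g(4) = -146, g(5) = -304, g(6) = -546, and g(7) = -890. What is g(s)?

g(s) = -3s^3 + 3s^2 - 2s + 6

Write g(s) = as^3 + bs^2 + cs + d. Substituting each data point gives a linear system:
  64a + 16b + 4c + d = -146
  125a + 25b + 5c + d = -304
  216a + 36b + 6c + d = -546
  343a + 49b + 7c + d = -890
Solving the system yields a = -3, b = 3, c = -2, d = 6.
So g(s) = -3s^3 + 3s^2 - 2s + 6.
Check: g(7) = -890. ✓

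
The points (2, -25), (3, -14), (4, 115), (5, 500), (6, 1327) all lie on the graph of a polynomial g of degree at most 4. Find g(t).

Write g(t) = at^4 + bt^3 + ct^2 + dt + e. Substituting each data point gives a linear system:
  16a + 8b + 4c + 2d + e = -25
  81a + 27b + 9c + 3d + e = -14
  256a + 64b + 16c + 4d + e = 115
  625a + 125b + 25c + 5d + e = 500
  1296a + 216b + 36c + 6d + e = 1327
Solving the system yields a = 2, b = -5, c = -6, d = 6, e = -5.
So g(t) = 2t⁴ - 5t³ - 6t² + 6t - 5.
Check: g(4) = 115. ✓

g(t) = 2t^4 - 5t^3 - 6t^2 + 6t - 5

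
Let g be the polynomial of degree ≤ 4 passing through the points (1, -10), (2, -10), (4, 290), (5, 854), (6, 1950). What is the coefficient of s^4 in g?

Write g(s) = as^4 + bs^3 + cs^2 + ds + e. Substituting each data point gives a linear system:
  a + b + c + d + e = -10
  16a + 8b + 4c + 2d + e = -10
  256a + 64b + 16c + 4d + e = 290
  625a + 125b + 25c + 5d + e = 854
  1296a + 216b + 36c + 6d + e = 1950
Solving the system yields a = 2, b = -2, c = -6, d = 2, e = -6.
So g(s) = 2s⁴ - 2s³ - 6s² + 2s - 6.
The leading coefficient is 2.

2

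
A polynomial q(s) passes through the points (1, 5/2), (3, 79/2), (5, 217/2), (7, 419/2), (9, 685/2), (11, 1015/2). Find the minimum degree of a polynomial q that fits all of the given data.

Forward differences of the values at s = 1, 3, 5, 7, 9, 11:
  q  : 5/2  79/2  217/2  419/2  685/2  1015/2
  Δ  : 37  69  101  133  165
  Δ^2: 32  32  32  32
  Δ^3: 0  0  0
  Δ^4: 0  0
  Δ^5: 0
The second differences are constant (32) and nonzero, while all higher differences vanish, so the minimal degree is 2.

2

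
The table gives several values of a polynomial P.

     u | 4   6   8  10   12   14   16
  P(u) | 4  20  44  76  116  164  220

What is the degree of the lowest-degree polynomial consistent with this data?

Forward differences of the values at u = 4, 6, 8, 10, 12, 14, 16:
  P  : 4  20  44  76  116  164  220
  Δ  : 16  24  32  40  48  56
  Δ^2: 8  8  8  8  8
  Δ^3: 0  0  0  0
  Δ^4: 0  0  0
  Δ^5: 0  0
  Δ^6: 0
The second differences are constant (8) and nonzero, while all higher differences vanish, so the minimal degree is 2.

2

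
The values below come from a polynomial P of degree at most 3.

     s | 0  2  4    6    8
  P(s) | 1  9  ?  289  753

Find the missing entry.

73

On equispaced nodes a degree-3 polynomial has vanishing fourth forward difference, so
  P(0) - 4·P(2) + 6·P(4) - 4·P(6) + P(8) = 0.
Substituting the known values and solving for P(4):
  6·P(4) = 438
  P(4) = 73.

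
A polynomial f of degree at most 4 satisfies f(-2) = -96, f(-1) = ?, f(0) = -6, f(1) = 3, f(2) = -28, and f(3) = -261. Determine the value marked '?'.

-13

The 5 known points determine the degree-4 polynomial uniquely.
Write f(t) = at^4 + bt^3 + ct^2 + dt + e. Substituting each data point gives a linear system:
  16a - 8b + 4c - 2d + e = -96
  e = -6
  a + b + c + d + e = 3
  16a + 8b + 4c + 2d + e = -28
  81a + 27b + 9c + 3d + e = -261
Solving the system yields a = -5, b = 3, c = 6, d = 5, e = -6.
So f(t) = -5t^4 + 3t^3 + 6t^2 + 5t - 6.
Then f(-1) = -13.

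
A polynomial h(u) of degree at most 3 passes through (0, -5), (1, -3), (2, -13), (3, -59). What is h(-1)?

5

Forward differences of the values at u = 0, 1, 2, 3:
  h  : -5  -3  -13  -59
  Δ  : 2  -10  -46
  Δ^2: -12  -36
  Δ^3: -24
The third differences are constant, confirming degree 3.
Interpolating (Newton forward form) and evaluating at u = -1 gives h(-1) = 5.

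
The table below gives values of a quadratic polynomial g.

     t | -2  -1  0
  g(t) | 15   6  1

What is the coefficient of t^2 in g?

Write g(t) = at^2 + bt + c. Substituting each data point gives a linear system:
  4a - 2b + c = 15
  a - b + c = 6
  c = 1
Solving the system yields a = 2, b = -3, c = 1.
So g(t) = 2t^2 - 3t + 1.
The leading coefficient is 2.

2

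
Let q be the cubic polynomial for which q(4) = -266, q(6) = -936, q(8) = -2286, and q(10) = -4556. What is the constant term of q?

Write q(u) = au^3 + bu^2 + cu + d. Substituting each data point gives a linear system:
  64a + 16b + 4c + d = -266
  216a + 36b + 6c + d = -936
  512a + 64b + 8c + d = -2286
  1000a + 100b + 10c + d = -4556
Solving the system yields a = -5, b = 5, c = -5, d = -6.
So q(u) = -5u³ + 5u² - 5u - 6.
The constant term is -6.

-6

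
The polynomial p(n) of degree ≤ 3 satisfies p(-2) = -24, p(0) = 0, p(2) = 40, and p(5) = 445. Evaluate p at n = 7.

1155

Using the Lagrange interpolation formula with nodes -2, 0, 2, 5:
  L_0(n) = n(n - 2)(n - 5) / -56
  L_1(n) = (n + 2)(n - 2)(n - 5) / 20
  L_2(n) = (n + 2)n(n - 5) / -24
  L_3(n) = (n + 2)n(n - 2) / 105
Then p(n) = -24·L_0(n) + 0·L_1(n) + 40·L_2(n) + 445·L_3(n).
Expanding and collecting terms gives p(n) = 3n^3 + 2n^2 + 4n.
Evaluating at n = 7: p(7) = 1155.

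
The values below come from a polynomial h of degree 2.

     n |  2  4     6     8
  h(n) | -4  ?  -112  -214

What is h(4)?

-42

The 3 known points determine the degree-2 polynomial uniquely.
Write h(n) = an^2 + bn + c. Substituting each data point gives a linear system:
  4a + 2b + c = -4
  36a + 6b + c = -112
  64a + 8b + c = -214
Solving the system yields a = -4, b = 5, c = 2.
So h(n) = -4n^2 + 5n + 2.
Then h(4) = -42.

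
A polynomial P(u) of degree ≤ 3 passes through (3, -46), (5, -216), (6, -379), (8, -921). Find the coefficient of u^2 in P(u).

2

Write P(u) = au^3 + bu^2 + cu + d. Substituting each data point gives a linear system:
  27a + 9b + 3c + d = -46
  125a + 25b + 5c + d = -216
  216a + 36b + 6c + d = -379
  512a + 64b + 8c + d = -921
Solving the system yields a = -2, b = 2, c = -3, d = -1.
So P(u) = -2u^3 + 2u^2 - 3u - 1.
The coefficient of u^2 is 2.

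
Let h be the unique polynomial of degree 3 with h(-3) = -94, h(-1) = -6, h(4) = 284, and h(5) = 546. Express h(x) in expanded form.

h(x) = 4x^3 + 2x^2 - 4

Write h(x) = ax^3 + bx^2 + cx + d. Substituting each data point gives a linear system:
  -27a + 9b - 3c + d = -94
  -a + b - c + d = -6
  64a + 16b + 4c + d = 284
  125a + 25b + 5c + d = 546
Solving the system yields a = 4, b = 2, c = 0, d = -4.
So h(x) = 4x^3 + 2x^2 - 4.
Check: h(4) = 284. ✓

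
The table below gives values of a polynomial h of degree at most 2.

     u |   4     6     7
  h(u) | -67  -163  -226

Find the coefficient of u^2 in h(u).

Write h(u) = au^2 + bu + c. Substituting each data point gives a linear system:
  16a + 4b + c = -67
  36a + 6b + c = -163
  49a + 7b + c = -226
Solving the system yields a = -5, b = 2, c = 5.
So h(u) = -5u² + 2u + 5.
The leading coefficient is -5.

-5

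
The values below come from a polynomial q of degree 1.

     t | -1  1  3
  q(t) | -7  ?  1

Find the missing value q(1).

-3

The 2 known points determine the degree-1 polynomial uniquely.
Write q(t) = at + b. Substituting each data point gives a linear system:
  -a + b = -7
  3a + b = 1
Solving the system yields a = 2, b = -5.
So q(t) = 2t - 5.
Then q(1) = -3.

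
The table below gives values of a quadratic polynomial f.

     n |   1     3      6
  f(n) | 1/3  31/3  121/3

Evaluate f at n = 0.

-5/3

Using the Lagrange interpolation formula with nodes 1, 3, 6:
  L_0(n) = (n - 3)(n - 6) / 10
  L_1(n) = (n - 1)(n - 6) / -6
  L_2(n) = (n - 1)(n - 3) / 15
Then f(n) = 1/3·L_0(n) + 31/3·L_1(n) + 121/3·L_2(n).
Expanding and collecting terms gives f(n) = n^2 + n - 5/3.
Evaluating at n = 0: f(0) = -5/3.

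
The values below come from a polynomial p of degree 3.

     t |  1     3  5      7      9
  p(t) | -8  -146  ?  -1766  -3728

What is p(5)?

-652

On equispaced nodes a degree-3 polynomial has vanishing fourth forward difference, so
  p(1) - 4·p(3) + 6·p(5) - 4·p(7) + p(9) = 0.
Substituting the known values and solving for p(5):
  6·p(5) = -3912
  p(5) = -652.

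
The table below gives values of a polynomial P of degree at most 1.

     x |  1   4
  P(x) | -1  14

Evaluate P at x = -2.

Write P(x) = ax + b. Substituting each data point gives a linear system:
  a + b = -1
  4a + b = 14
Solving the system yields a = 5, b = -6.
So P(x) = 5x - 6.
Then P(-2) = -16.

-16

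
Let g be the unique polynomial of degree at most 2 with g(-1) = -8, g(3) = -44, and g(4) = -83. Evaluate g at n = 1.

-2

Write g(n) = an^2 + bn + c. Substituting each data point gives a linear system:
  a - b + c = -8
  9a + 3b + c = -44
  16a + 4b + c = -83
Solving the system yields a = -6, b = 3, c = 1.
So g(n) = -6n² + 3n + 1.
Then g(1) = -2.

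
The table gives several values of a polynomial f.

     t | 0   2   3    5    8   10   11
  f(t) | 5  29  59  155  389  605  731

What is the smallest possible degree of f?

Divided differences on the nodes 0, 2, 3, 5, 8, 10, 11:
  order 0: 5  29  59  155  389  605  731
  order 1: 12  30  48  78  108  126
  order 2: 6  6  6  6  6
  order 3: 0  0  0  0
  order 4: 0  0  0
  order 5: 0  0
  order 6: 0
The order-2 divided differences are all 6 (nonzero) and every higher order vanishes, so the data lies on a polynomial of degree exactly 2.

2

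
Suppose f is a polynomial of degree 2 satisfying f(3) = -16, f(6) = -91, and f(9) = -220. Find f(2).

-3

Write f(x) = ax^2 + bx + c. Substituting each data point gives a linear system:
  9a + 3b + c = -16
  36a + 6b + c = -91
  81a + 9b + c = -220
Solving the system yields a = -3, b = 2, c = 5.
So f(x) = -3x² + 2x + 5.
Then f(2) = -3.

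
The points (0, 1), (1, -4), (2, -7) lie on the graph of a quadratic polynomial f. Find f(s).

f(s) = s^2 - 6s + 1

Write f(s) = as^2 + bs + c. Substituting each data point gives a linear system:
  c = 1
  a + b + c = -4
  4a + 2b + c = -7
Solving the system yields a = 1, b = -6, c = 1.
So f(s) = s^2 - 6s + 1.
Check: f(1) = -4. ✓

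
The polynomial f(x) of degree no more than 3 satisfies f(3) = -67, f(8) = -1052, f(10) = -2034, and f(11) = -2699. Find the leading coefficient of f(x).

-2

Write f(x) = ax^3 + bx^2 + cx + d. Substituting each data point gives a linear system:
  27a + 9b + 3c + d = -67
  512a + 64b + 8c + d = -1052
  1000a + 100b + 10c + d = -2034
  1331a + 121b + 11c + d = -2699
Solving the system yields a = -2, b = 0, c = -3, d = -4.
So f(x) = -2x^3 - 3x - 4.
The leading coefficient is -2.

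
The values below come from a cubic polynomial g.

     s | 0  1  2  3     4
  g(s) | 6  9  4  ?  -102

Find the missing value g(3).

-27

The 4 known points determine the degree-3 polynomial uniquely.
Write g(s) = as^3 + bs^2 + cs + d. Substituting each data point gives a linear system:
  d = 6
  a + b + c + d = 9
  8a + 4b + 2c + d = 4
  64a + 16b + 4c + d = -102
Solving the system yields a = -3, b = 5, c = 1, d = 6.
So g(s) = -3s^3 + 5s^2 + s + 6.
Then g(3) = -27.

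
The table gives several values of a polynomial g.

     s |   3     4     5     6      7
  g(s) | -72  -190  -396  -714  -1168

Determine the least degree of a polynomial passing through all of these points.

3

Forward differences of the values at s = 3, 4, 5, 6, 7:
  g  : -72  -190  -396  -714  -1168
  Δ  : -118  -206  -318  -454
  Δ^2: -88  -112  -136
  Δ^3: -24  -24
  Δ^4: 0
The third differences are constant (-24) and nonzero, while all higher differences vanish, so the minimal degree is 3.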